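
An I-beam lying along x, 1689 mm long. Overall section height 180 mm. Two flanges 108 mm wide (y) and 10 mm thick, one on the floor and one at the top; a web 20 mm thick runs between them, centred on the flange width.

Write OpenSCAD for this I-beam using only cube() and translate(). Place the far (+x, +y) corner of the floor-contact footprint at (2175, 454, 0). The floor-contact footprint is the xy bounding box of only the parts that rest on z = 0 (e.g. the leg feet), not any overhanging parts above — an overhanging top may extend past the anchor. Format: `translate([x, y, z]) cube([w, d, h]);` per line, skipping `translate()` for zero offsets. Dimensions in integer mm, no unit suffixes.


translate([486, 346, 0]) cube([1689, 108, 10]);
translate([486, 390, 10]) cube([1689, 20, 160]);
translate([486, 346, 170]) cube([1689, 108, 10]);


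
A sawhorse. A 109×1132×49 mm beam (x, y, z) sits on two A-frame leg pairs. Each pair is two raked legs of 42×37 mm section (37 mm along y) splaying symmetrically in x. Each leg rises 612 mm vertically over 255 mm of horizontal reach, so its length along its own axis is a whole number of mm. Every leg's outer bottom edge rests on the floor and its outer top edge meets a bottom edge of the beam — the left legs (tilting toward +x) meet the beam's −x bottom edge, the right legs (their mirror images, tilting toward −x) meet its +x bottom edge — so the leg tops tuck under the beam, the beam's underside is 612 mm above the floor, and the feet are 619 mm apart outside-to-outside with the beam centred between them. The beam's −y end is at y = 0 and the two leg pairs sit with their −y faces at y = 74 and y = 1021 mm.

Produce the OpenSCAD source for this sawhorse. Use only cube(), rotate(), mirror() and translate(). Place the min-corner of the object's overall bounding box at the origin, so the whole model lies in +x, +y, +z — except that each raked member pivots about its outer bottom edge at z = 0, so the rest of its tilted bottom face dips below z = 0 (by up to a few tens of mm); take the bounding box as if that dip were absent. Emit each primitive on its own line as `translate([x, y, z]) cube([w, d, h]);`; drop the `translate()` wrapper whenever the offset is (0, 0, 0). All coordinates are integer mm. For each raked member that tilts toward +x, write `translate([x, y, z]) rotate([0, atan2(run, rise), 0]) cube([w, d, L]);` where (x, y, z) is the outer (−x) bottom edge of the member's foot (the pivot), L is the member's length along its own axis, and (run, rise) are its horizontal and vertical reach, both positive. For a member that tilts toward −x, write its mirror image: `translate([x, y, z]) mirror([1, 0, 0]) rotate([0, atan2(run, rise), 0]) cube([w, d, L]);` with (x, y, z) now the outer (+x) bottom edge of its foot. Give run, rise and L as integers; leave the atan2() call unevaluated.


// leg length = √(255² + 612²) = 663
// right-leg outer foot x = 2·255 + 109 = 619
// beam min-corner = (255, 0, 612)
translate([255, 0, 612]) cube([109, 1132, 49]);
translate([0, 74, 0]) rotate([0, atan2(255, 612), 0]) cube([42, 37, 663]);
translate([619, 74, 0]) mirror([1, 0, 0]) rotate([0, atan2(255, 612), 0]) cube([42, 37, 663]);
translate([0, 1021, 0]) rotate([0, atan2(255, 612), 0]) cube([42, 37, 663]);
translate([619, 1021, 0]) mirror([1, 0, 0]) rotate([0, atan2(255, 612), 0]) cube([42, 37, 663]);


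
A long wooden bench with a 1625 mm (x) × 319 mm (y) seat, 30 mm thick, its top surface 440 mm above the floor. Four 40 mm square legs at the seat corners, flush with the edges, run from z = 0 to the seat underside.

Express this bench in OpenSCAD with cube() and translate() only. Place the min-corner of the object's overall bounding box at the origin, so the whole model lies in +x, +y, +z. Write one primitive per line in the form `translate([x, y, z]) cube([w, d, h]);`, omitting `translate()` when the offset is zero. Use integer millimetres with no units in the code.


// leg_h = 440 − 30 = 410
translate([0, 0, 410]) cube([1625, 319, 30]);
cube([40, 40, 410]);
translate([0, 279, 0]) cube([40, 40, 410]);
translate([1585, 0, 0]) cube([40, 40, 410]);
translate([1585, 279, 0]) cube([40, 40, 410]);


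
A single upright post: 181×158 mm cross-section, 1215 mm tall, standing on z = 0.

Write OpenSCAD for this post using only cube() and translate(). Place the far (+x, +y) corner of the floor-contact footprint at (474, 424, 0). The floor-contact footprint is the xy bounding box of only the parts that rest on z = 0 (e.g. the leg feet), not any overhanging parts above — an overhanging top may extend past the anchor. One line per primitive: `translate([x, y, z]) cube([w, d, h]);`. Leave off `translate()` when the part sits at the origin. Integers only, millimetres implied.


translate([293, 266, 0]) cube([181, 158, 1215]);


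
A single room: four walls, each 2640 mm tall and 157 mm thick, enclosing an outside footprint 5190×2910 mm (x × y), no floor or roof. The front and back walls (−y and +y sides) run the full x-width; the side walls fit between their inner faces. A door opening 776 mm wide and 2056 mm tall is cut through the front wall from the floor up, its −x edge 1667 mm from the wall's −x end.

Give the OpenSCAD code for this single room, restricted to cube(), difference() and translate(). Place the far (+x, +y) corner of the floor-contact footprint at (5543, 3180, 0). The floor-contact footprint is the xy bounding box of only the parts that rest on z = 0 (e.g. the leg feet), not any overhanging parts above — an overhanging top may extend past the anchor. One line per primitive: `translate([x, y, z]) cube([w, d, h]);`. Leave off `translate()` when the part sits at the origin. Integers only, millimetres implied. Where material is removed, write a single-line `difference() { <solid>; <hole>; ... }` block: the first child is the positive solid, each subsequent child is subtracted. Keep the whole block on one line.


difference() { translate([353, 270, 0]) cube([5190, 157, 2640]); translate([2020, 270, 0]) cube([776, 157, 2056]); }
translate([353, 3023, 0]) cube([5190, 157, 2640]);
translate([353, 427, 0]) cube([157, 2596, 2640]);
translate([5386, 427, 0]) cube([157, 2596, 2640]);


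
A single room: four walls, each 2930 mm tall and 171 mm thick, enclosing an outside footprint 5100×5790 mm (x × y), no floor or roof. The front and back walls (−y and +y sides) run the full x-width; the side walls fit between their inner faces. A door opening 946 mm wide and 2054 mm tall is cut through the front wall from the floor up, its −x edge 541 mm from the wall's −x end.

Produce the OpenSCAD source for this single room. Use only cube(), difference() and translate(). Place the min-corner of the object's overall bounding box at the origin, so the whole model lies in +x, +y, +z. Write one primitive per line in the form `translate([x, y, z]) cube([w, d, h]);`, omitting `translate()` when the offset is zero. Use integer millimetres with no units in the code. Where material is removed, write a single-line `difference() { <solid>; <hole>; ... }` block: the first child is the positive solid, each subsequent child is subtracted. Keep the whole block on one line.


difference() { cube([5100, 171, 2930]); translate([541, 0, 0]) cube([946, 171, 2054]); }
translate([0, 5619, 0]) cube([5100, 171, 2930]);
translate([0, 171, 0]) cube([171, 5448, 2930]);
translate([4929, 171, 0]) cube([171, 5448, 2930]);


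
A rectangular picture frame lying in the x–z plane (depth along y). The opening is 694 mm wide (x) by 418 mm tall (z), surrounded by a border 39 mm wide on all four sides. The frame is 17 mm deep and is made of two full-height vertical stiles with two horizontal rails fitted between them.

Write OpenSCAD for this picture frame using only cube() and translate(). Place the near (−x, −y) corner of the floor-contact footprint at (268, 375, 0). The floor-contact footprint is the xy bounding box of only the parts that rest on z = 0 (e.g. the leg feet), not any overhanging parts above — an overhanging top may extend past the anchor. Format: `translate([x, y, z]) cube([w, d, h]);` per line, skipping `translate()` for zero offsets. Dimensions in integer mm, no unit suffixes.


translate([268, 375, 0]) cube([39, 17, 496]);
translate([1001, 375, 0]) cube([39, 17, 496]);
translate([307, 375, 0]) cube([694, 17, 39]);
translate([307, 375, 457]) cube([694, 17, 39]);


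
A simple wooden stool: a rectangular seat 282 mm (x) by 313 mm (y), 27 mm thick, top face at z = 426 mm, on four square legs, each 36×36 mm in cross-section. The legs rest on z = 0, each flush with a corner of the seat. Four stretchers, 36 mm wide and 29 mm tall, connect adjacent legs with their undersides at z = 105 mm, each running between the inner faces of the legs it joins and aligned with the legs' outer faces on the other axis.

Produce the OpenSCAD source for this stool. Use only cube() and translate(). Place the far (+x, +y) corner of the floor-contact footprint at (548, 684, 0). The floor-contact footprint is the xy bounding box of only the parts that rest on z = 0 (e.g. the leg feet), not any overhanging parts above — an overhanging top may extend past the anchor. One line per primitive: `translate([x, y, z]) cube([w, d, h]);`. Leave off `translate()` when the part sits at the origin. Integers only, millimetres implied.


// leg_h = 426 - 27 = 399
// stretcher span = 282 - 2*36 = 210
translate([266, 371, 399]) cube([282, 313, 27]);
translate([266, 371, 0]) cube([36, 36, 399]);
translate([512, 371, 0]) cube([36, 36, 399]);
translate([266, 648, 0]) cube([36, 36, 399]);
translate([512, 648, 0]) cube([36, 36, 399]);
translate([302, 371, 105]) cube([210, 36, 29]);
translate([302, 648, 105]) cube([210, 36, 29]);
translate([266, 407, 105]) cube([36, 241, 29]);
translate([512, 407, 105]) cube([36, 241, 29]);


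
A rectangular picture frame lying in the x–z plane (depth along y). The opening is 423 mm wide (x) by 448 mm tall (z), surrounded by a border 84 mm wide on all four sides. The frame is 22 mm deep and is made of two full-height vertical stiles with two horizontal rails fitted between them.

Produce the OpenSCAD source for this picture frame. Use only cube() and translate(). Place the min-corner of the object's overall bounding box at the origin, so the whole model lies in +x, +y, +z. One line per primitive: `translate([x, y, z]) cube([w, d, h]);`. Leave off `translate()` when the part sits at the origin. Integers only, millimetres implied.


cube([84, 22, 616]);
translate([507, 0, 0]) cube([84, 22, 616]);
translate([84, 0, 0]) cube([423, 22, 84]);
translate([84, 0, 532]) cube([423, 22, 84]);


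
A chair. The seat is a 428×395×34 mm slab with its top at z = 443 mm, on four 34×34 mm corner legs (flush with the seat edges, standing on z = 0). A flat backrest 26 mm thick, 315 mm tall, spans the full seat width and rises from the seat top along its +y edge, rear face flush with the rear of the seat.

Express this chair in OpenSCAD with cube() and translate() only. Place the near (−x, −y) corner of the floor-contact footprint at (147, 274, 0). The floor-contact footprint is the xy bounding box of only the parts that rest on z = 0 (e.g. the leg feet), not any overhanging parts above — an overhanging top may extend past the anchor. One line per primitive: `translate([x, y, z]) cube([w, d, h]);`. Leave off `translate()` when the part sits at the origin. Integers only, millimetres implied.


translate([147, 274, 409]) cube([428, 395, 34]);
translate([147, 274, 0]) cube([34, 34, 409]);
translate([541, 274, 0]) cube([34, 34, 409]);
translate([147, 635, 0]) cube([34, 34, 409]);
translate([541, 635, 0]) cube([34, 34, 409]);
translate([147, 643, 443]) cube([428, 26, 315]);


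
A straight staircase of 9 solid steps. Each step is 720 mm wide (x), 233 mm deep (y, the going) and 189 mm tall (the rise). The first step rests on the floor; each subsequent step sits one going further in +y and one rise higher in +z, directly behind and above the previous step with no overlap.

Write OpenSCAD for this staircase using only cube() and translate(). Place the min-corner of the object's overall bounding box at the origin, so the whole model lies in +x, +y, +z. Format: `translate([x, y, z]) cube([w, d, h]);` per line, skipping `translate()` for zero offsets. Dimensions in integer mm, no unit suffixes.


cube([720, 233, 189]);
translate([0, 233, 189]) cube([720, 233, 189]);
translate([0, 466, 378]) cube([720, 233, 189]);
translate([0, 699, 567]) cube([720, 233, 189]);
translate([0, 932, 756]) cube([720, 233, 189]);
translate([0, 1165, 945]) cube([720, 233, 189]);
translate([0, 1398, 1134]) cube([720, 233, 189]);
translate([0, 1631, 1323]) cube([720, 233, 189]);
translate([0, 1864, 1512]) cube([720, 233, 189]);


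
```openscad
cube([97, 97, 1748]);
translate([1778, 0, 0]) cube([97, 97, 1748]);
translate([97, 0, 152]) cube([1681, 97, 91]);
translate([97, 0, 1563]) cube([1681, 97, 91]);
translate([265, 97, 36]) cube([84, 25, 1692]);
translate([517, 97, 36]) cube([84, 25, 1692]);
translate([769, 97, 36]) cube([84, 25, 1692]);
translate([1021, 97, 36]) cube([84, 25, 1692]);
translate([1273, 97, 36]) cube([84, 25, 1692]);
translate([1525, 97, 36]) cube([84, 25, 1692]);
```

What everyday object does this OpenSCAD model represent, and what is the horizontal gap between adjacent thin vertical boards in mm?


A fence section. The picket gap is 168 mm.

Two posts, two rails, 6 pickets — a fence section. Span 1681 mm holds 6 pickets of 84 mm with 7 equal gaps: ⌊(1681 − 6·84) / 7⌋ = 168 mm.


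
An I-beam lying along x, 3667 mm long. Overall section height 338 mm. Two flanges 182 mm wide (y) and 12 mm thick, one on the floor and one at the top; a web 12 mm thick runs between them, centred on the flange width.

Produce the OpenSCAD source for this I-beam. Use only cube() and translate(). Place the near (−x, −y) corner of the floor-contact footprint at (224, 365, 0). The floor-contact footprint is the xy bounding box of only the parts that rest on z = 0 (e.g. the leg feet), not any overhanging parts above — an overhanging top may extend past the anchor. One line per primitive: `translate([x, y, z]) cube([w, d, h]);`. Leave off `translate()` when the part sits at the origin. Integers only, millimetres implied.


translate([224, 365, 0]) cube([3667, 182, 12]);
translate([224, 450, 12]) cube([3667, 12, 314]);
translate([224, 365, 326]) cube([3667, 182, 12]);


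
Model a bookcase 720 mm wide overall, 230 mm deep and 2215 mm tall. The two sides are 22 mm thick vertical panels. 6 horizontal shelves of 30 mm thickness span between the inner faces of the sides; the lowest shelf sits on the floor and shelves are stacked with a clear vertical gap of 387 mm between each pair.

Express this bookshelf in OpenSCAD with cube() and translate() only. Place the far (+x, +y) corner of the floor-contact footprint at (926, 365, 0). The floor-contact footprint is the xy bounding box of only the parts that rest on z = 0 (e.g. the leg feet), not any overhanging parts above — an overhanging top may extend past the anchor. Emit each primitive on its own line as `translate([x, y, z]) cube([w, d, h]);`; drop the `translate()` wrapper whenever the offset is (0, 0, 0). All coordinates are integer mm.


translate([206, 135, 0]) cube([22, 230, 2215]);
translate([904, 135, 0]) cube([22, 230, 2215]);
translate([228, 135, 0]) cube([676, 230, 30]);
translate([228, 135, 417]) cube([676, 230, 30]);
translate([228, 135, 834]) cube([676, 230, 30]);
translate([228, 135, 1251]) cube([676, 230, 30]);
translate([228, 135, 1668]) cube([676, 230, 30]);
translate([228, 135, 2085]) cube([676, 230, 30]);


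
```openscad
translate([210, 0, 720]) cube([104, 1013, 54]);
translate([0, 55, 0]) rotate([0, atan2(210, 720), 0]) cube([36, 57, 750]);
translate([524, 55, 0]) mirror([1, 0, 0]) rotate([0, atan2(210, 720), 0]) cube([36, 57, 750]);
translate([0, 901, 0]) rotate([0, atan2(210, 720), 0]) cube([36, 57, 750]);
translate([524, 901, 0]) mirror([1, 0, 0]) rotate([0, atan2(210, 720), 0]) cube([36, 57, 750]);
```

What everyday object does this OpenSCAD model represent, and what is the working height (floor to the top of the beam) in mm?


A sawhorse. The overall height is 774 mm.

A beam across two mirrored pairs of raked legs — a sawhorse. The beam's underside is at z = 720 (matching the legs' vertical rise in atan2(210, 720)) and the beam is 54 mm tall, so its top is at 720 + 54 = 774 mm. The raked legs top out at the beam's underside, so that is the highest point.


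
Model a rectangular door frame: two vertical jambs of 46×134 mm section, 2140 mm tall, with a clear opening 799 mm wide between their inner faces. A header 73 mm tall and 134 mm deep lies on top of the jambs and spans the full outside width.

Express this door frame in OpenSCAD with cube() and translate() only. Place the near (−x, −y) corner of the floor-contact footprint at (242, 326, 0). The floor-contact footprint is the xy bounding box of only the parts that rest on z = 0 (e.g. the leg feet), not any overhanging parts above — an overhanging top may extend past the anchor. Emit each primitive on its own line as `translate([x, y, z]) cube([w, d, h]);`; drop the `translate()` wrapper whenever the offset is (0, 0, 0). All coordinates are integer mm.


translate([242, 326, 0]) cube([46, 134, 2140]);
translate([1087, 326, 0]) cube([46, 134, 2140]);
translate([242, 326, 2140]) cube([891, 134, 73]);


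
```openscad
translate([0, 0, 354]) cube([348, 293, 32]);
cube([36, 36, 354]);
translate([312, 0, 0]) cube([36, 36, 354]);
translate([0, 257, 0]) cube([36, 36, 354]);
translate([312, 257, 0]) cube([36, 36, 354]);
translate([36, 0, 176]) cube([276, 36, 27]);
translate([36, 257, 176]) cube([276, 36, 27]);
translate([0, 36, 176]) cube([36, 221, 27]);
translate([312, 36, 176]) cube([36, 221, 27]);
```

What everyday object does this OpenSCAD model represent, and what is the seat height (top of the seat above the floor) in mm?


A stool. The seat height is 386 mm.

A 348×293×32 slab at z = 354 on four corner posts — a stool. The seat top is 354 + 32 = 386 mm.


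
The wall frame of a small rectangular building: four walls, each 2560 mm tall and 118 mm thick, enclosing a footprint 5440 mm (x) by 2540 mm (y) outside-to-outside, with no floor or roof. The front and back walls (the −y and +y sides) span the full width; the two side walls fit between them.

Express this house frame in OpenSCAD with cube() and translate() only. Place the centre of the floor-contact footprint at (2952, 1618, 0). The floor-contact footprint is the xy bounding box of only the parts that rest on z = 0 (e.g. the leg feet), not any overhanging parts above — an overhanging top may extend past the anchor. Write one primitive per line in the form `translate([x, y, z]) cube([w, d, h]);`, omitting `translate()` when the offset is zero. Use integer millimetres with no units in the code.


translate([232, 348, 0]) cube([5440, 118, 2560]);
translate([232, 2770, 0]) cube([5440, 118, 2560]);
translate([232, 466, 0]) cube([118, 2304, 2560]);
translate([5554, 466, 0]) cube([118, 2304, 2560]);


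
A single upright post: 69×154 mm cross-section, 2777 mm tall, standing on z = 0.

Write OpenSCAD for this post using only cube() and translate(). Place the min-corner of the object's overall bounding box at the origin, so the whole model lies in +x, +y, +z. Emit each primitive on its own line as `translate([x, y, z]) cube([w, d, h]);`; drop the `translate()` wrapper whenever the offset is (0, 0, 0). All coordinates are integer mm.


cube([69, 154, 2777]);


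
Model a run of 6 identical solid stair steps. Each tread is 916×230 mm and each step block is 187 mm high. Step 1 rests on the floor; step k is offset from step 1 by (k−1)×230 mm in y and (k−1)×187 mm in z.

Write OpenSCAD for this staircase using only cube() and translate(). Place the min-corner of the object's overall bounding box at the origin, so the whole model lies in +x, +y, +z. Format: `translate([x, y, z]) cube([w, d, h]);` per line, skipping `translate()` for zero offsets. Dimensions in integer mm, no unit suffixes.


cube([916, 230, 187]);
translate([0, 230, 187]) cube([916, 230, 187]);
translate([0, 460, 374]) cube([916, 230, 187]);
translate([0, 690, 561]) cube([916, 230, 187]);
translate([0, 920, 748]) cube([916, 230, 187]);
translate([0, 1150, 935]) cube([916, 230, 187]);


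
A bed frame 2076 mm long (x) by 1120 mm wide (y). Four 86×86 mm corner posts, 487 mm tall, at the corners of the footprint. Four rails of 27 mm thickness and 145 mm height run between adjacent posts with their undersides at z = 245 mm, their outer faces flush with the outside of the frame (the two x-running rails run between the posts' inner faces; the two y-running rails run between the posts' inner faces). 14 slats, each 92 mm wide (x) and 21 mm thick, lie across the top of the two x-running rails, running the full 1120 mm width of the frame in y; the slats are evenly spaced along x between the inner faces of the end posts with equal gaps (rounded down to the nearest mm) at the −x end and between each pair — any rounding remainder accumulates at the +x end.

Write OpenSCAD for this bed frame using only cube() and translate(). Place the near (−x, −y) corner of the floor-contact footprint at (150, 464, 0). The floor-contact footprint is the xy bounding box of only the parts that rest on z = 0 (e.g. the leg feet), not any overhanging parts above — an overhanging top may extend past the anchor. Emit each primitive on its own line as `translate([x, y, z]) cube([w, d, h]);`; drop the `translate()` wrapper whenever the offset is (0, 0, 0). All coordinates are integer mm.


translate([150, 464, 0]) cube([86, 86, 487]);
translate([150, 1498, 0]) cube([86, 86, 487]);
translate([2140, 464, 0]) cube([86, 86, 487]);
translate([2140, 1498, 0]) cube([86, 86, 487]);
translate([236, 464, 245]) cube([1904, 27, 145]);
translate([236, 1557, 245]) cube([1904, 27, 145]);
translate([150, 550, 245]) cube([27, 948, 145]);
translate([2199, 550, 245]) cube([27, 948, 145]);
translate([277, 464, 390]) cube([92, 1120, 21]);
translate([410, 464, 390]) cube([92, 1120, 21]);
translate([543, 464, 390]) cube([92, 1120, 21]);
translate([676, 464, 390]) cube([92, 1120, 21]);
translate([809, 464, 390]) cube([92, 1120, 21]);
translate([942, 464, 390]) cube([92, 1120, 21]);
translate([1075, 464, 390]) cube([92, 1120, 21]);
translate([1208, 464, 390]) cube([92, 1120, 21]);
translate([1341, 464, 390]) cube([92, 1120, 21]);
translate([1474, 464, 390]) cube([92, 1120, 21]);
translate([1607, 464, 390]) cube([92, 1120, 21]);
translate([1740, 464, 390]) cube([92, 1120, 21]);
translate([1873, 464, 390]) cube([92, 1120, 21]);
translate([2006, 464, 390]) cube([92, 1120, 21]);


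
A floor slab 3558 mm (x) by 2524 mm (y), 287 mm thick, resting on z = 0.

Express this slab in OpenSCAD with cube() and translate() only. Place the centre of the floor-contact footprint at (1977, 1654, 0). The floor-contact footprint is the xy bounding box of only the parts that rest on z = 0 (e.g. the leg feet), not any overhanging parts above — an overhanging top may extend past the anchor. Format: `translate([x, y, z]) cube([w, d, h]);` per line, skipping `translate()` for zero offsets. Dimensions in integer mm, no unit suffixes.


translate([198, 392, 0]) cube([3558, 2524, 287]);


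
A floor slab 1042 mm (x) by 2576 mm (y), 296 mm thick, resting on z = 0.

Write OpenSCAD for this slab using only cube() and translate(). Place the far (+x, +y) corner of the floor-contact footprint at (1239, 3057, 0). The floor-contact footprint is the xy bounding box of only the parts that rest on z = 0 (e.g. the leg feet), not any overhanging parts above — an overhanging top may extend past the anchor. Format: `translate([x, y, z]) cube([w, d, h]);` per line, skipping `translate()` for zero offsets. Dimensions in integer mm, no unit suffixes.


translate([197, 481, 0]) cube([1042, 2576, 296]);


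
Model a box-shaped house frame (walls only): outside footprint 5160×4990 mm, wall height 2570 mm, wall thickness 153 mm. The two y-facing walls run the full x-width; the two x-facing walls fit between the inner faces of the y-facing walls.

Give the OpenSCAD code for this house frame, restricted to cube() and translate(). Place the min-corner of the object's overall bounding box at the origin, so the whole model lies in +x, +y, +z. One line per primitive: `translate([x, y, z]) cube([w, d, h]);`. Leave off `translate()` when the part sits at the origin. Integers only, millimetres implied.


cube([5160, 153, 2570]);
translate([0, 4837, 0]) cube([5160, 153, 2570]);
translate([0, 153, 0]) cube([153, 4684, 2570]);
translate([5007, 153, 0]) cube([153, 4684, 2570]);


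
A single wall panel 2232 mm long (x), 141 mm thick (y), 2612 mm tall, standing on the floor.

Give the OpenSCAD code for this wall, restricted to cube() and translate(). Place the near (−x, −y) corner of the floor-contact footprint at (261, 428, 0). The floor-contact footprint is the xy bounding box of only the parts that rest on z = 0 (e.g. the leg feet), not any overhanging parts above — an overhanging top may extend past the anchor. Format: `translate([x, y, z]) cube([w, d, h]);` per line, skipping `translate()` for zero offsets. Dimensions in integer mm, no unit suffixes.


translate([261, 428, 0]) cube([2232, 141, 2612]);


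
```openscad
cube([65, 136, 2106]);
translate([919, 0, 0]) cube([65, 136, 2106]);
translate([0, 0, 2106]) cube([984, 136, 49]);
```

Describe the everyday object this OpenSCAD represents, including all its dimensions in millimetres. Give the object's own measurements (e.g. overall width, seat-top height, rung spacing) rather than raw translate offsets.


A door frame. The clear opening is 854 mm wide and 2106 mm high. Two 65 mm wide jambs, 136 mm deep, stand either side of the opening from the floor to the top of the opening. A 49 mm thick head sits across the top of both jambs, spanning the full outside width of the frame.


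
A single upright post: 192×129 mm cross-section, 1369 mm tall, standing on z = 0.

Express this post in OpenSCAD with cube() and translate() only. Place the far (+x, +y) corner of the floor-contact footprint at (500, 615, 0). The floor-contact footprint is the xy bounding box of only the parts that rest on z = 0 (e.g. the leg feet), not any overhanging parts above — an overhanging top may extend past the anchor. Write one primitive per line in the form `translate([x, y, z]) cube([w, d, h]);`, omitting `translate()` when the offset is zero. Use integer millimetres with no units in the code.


translate([308, 486, 0]) cube([192, 129, 1369]);


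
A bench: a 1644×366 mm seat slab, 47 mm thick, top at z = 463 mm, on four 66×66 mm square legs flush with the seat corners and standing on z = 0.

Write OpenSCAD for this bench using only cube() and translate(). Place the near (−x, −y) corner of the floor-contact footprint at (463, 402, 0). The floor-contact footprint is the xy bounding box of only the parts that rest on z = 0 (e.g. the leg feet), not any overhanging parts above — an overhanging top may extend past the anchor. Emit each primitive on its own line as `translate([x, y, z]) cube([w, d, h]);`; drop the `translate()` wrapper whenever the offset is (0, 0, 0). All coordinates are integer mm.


translate([463, 402, 416]) cube([1644, 366, 47]);
translate([463, 402, 0]) cube([66, 66, 416]);
translate([463, 702, 0]) cube([66, 66, 416]);
translate([2041, 402, 0]) cube([66, 66, 416]);
translate([2041, 702, 0]) cube([66, 66, 416]);


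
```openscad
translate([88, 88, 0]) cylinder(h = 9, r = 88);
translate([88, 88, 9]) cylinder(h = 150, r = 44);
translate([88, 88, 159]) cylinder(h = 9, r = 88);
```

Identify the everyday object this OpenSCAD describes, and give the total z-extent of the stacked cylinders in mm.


A spool. The overall height is 168 mm.

Three coaxial cylinders, large–small–large — a spool. Two 9 mm flanges and a 150 mm core give 9 + 150 + 9 = 168 mm.


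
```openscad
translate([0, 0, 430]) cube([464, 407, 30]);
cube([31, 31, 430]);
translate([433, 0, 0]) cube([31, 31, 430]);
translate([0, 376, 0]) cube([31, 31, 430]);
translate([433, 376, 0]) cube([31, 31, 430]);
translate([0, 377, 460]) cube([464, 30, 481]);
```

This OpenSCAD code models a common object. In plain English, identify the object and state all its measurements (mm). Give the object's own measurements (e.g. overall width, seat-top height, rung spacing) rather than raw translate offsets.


A chair. The seat is a 464×407×30 mm slab with its top at z = 460 mm, on four 31×31 mm corner legs (flush with the seat edges, standing on z = 0). A flat backrest 30 mm thick, 481 mm tall, spans the full seat width and rises from the seat top along its +y edge, rear face flush with the rear of the seat.


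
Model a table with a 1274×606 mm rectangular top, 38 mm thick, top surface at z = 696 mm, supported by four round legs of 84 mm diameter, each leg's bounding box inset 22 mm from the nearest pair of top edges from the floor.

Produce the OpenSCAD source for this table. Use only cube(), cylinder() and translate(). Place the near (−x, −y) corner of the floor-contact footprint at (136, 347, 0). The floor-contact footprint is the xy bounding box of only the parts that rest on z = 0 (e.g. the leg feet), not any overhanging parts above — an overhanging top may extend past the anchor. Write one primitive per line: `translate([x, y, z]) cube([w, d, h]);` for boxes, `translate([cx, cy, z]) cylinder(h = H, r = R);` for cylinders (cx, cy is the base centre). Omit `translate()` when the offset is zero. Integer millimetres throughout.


translate([114, 325, 658]) cube([1274, 606, 38]);
translate([178, 389, 0]) cylinder(h = 658, r = 42);
translate([1324, 389, 0]) cylinder(h = 658, r = 42);
translate([178, 867, 0]) cylinder(h = 658, r = 42);
translate([1324, 867, 0]) cylinder(h = 658, r = 42);


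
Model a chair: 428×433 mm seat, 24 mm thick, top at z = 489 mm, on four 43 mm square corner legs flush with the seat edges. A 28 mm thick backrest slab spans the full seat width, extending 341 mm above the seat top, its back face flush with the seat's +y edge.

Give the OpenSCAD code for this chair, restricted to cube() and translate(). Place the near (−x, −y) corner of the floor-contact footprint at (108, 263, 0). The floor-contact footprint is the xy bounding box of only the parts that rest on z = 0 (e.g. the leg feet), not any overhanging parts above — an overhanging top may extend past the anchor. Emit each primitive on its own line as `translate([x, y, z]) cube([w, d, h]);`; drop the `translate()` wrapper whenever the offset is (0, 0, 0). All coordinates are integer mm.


translate([108, 263, 465]) cube([428, 433, 24]);
translate([108, 263, 0]) cube([43, 43, 465]);
translate([493, 263, 0]) cube([43, 43, 465]);
translate([108, 653, 0]) cube([43, 43, 465]);
translate([493, 653, 0]) cube([43, 43, 465]);
translate([108, 668, 489]) cube([428, 28, 341]);


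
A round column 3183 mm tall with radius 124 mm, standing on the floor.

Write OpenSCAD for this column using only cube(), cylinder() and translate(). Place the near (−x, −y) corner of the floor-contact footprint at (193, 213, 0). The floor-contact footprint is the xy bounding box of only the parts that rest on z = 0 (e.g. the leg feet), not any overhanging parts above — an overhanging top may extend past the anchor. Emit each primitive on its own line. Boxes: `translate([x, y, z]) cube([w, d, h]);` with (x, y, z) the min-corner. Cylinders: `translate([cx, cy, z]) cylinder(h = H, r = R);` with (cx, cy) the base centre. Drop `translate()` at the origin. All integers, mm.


translate([317, 337, 0]) cylinder(h = 3183, r = 124);


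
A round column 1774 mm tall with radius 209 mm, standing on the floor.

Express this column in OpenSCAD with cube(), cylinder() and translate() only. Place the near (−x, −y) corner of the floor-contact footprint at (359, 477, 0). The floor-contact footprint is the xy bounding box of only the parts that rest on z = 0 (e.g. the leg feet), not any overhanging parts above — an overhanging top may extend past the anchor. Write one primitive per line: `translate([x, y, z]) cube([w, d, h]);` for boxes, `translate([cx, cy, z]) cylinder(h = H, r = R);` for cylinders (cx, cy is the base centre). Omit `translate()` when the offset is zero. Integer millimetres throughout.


translate([568, 686, 0]) cylinder(h = 1774, r = 209);


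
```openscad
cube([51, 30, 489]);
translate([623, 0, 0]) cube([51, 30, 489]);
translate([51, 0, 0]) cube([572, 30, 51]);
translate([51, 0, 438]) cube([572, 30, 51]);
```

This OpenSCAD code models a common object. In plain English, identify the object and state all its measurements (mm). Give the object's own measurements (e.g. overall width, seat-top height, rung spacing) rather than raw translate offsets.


A rectangular picture frame lying in the x–z plane (depth along y). The opening is 572 mm wide (x) by 387 mm tall (z), surrounded by a border 51 mm wide on all four sides. The frame is 30 mm deep and is made of two full-height vertical stiles with two horizontal rails fitted between them.


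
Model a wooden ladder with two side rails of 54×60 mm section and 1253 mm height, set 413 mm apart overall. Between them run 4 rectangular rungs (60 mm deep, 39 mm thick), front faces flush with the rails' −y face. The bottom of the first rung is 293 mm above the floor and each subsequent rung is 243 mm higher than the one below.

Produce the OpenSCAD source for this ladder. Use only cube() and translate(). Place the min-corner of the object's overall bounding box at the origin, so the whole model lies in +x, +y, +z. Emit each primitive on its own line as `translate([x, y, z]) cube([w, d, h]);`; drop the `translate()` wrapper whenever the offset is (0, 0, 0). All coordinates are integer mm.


cube([54, 60, 1253]);
translate([359, 0, 0]) cube([54, 60, 1253]);
translate([54, 0, 293]) cube([305, 60, 39]);
translate([54, 0, 536]) cube([305, 60, 39]);
translate([54, 0, 779]) cube([305, 60, 39]);
translate([54, 0, 1022]) cube([305, 60, 39]);


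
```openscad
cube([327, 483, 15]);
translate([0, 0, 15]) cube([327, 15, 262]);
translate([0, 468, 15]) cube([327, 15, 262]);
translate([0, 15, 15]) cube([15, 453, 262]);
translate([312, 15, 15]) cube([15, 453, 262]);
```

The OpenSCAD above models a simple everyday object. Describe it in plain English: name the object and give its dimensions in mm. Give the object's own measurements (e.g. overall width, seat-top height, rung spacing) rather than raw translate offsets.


An open-topped rectangular box: outside dimensions 327×483×277 mm, with a uniform wall and base thickness of 15 mm. The base is a full 327×483 slab on the floor; four walls sit on top of the base. The front and back walls (the −y and +y sides) span the full width; the two side walls fit between them.


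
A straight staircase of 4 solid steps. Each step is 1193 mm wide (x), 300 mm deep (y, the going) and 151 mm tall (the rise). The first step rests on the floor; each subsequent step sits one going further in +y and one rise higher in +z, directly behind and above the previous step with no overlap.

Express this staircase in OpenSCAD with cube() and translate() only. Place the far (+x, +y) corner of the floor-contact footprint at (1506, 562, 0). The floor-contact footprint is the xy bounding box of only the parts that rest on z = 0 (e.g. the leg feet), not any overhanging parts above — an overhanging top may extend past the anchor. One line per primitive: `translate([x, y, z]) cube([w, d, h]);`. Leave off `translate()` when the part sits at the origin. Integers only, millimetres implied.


translate([313, 262, 0]) cube([1193, 300, 151]);
translate([313, 562, 151]) cube([1193, 300, 151]);
translate([313, 862, 302]) cube([1193, 300, 151]);
translate([313, 1162, 453]) cube([1193, 300, 151]);


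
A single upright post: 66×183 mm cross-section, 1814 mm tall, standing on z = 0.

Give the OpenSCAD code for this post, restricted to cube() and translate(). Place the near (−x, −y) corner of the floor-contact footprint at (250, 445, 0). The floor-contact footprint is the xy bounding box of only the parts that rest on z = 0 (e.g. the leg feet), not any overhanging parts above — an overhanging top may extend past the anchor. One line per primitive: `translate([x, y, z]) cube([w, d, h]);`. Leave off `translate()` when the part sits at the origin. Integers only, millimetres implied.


translate([250, 445, 0]) cube([66, 183, 1814]);


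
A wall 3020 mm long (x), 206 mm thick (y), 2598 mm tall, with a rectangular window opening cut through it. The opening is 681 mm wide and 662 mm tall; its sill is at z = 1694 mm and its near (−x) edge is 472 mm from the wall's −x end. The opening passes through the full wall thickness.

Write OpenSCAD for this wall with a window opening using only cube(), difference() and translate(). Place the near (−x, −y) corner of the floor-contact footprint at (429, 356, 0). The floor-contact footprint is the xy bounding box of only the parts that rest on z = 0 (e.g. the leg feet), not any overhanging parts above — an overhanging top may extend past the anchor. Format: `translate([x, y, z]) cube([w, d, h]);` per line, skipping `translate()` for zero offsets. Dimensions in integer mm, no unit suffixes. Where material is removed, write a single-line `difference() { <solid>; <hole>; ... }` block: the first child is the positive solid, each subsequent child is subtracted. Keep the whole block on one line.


difference() { translate([429, 356, 0]) cube([3020, 206, 2598]); translate([901, 356, 1694]) cube([681, 206, 662]); }


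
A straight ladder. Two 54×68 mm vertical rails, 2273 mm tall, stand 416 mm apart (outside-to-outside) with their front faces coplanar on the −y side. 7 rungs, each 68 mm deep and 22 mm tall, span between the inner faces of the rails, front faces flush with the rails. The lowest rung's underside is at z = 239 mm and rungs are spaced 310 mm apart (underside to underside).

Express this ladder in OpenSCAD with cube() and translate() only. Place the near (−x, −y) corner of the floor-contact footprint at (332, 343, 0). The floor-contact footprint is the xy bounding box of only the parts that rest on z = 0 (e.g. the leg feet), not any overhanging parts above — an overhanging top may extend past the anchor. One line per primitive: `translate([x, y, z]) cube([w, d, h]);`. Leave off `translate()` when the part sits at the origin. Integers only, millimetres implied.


translate([332, 343, 0]) cube([54, 68, 2273]);
translate([694, 343, 0]) cube([54, 68, 2273]);
translate([386, 343, 239]) cube([308, 68, 22]);
translate([386, 343, 549]) cube([308, 68, 22]);
translate([386, 343, 859]) cube([308, 68, 22]);
translate([386, 343, 1169]) cube([308, 68, 22]);
translate([386, 343, 1479]) cube([308, 68, 22]);
translate([386, 343, 1789]) cube([308, 68, 22]);
translate([386, 343, 2099]) cube([308, 68, 22]);


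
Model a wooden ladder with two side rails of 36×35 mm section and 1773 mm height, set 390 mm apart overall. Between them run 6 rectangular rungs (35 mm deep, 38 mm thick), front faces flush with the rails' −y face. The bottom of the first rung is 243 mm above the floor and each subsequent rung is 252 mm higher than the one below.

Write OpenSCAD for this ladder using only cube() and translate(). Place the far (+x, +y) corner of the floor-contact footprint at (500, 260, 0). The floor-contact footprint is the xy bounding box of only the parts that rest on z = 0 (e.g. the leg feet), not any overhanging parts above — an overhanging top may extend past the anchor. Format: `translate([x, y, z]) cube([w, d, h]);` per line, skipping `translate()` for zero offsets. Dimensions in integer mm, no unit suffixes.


// rung span = 390 - 2*36 = 318
// rung[k] z = 243 + k*252
translate([110, 225, 0]) cube([36, 35, 1773]);
translate([464, 225, 0]) cube([36, 35, 1773]);
translate([146, 225, 243]) cube([318, 35, 38]);
translate([146, 225, 495]) cube([318, 35, 38]);
translate([146, 225, 747]) cube([318, 35, 38]);
translate([146, 225, 999]) cube([318, 35, 38]);
translate([146, 225, 1251]) cube([318, 35, 38]);
translate([146, 225, 1503]) cube([318, 35, 38]);
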